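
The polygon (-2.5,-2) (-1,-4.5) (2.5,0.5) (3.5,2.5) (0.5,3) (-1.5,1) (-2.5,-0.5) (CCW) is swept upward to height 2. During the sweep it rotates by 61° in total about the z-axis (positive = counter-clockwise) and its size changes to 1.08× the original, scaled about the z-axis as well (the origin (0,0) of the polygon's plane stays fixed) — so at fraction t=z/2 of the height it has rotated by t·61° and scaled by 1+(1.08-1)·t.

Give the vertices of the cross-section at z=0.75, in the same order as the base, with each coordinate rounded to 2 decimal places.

t = z/height = 0.75/2 = 0.375
s = 1 + (scale-1)·z/height = 1 + (1.08-1)·0.75/2 = 1.030000
θ = twist·z/height = 61°·0.75/2 = 22.8750° = 0.399244 rad
cos θ = 0.921355, sin θ = 0.388722 (intermediates below are computed at full precision and shown rounded to 5 d.p.)
v1: (-2.5,-2) → rotate → (-1.52594,-2.81452) → ×s → (-1.57172,-2.89895) → (-1.57,-2.90)
v2: (-1,-4.5) → rotate → (0.82789,-4.53482) → ×s → (0.85273,-4.67086) → (0.85,-4.67)
v3: (2.5,0.5) → rotate → (2.10903,1.43248) → ×s → (2.17230,1.47546) → (2.17,1.48)
v4: (3.5,2.5) → rotate → (2.25294,3.66391) → ×s → (2.32053,3.77383) → (2.32,3.77)
v5: (0.5,3) → rotate → (-0.70549,2.95843) → ×s → (-0.72665,3.04718) → (-0.73,3.05)
v6: (-1.5,1) → rotate → (-1.77075,0.33827) → ×s → (-1.82388,0.34842) → (-1.82,0.35)
v7: (-2.5,-0.5) → rotate → (-2.10903,-1.43248) → ×s → (-2.17230,-1.47546) → (-2.17,-1.48)

Cross-section at z=0.75: (-1.57,-2.90) (0.85,-4.67) (2.17,1.48) (2.32,3.77) (-0.73,3.05) (-1.82,0.35) (-2.17,-1.48)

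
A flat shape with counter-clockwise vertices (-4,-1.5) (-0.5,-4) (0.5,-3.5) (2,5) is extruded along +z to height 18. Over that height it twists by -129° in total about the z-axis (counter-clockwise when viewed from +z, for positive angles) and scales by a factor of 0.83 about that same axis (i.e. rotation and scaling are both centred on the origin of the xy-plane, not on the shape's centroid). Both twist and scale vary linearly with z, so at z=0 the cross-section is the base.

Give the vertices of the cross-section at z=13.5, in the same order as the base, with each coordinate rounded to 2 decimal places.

t = z/height = 13.5/18 = 0.75
s = 1 + (scale-1)·z/height = 1 + (0.83-1)·13.5/18 = 0.872500
θ = twist·z/height = -129°·13.5/18 = -96.7500° = -1.688606 rad
cos θ = -0.117537, sin θ = -0.993068 (intermediates below are computed at full precision and shown rounded to 5 d.p.)
v1: (-4,-1.5) → rotate → (-1.01945,4.14858) → ×s → (-0.88947,3.61964) → (-0.89,3.62)
v2: (-0.5,-4) → rotate → (-3.91351,0.96668) → ×s → (-3.41453,0.84343) → (-3.41,0.84)
v3: (0.5,-3.5) → rotate → (-3.53451,-0.08515) → ×s → (-3.08386,-0.07430) → (-3.08,-0.07)
v4: (2,5) → rotate → (4.73027,-2.57382) → ×s → (4.12716,-2.24566) → (4.13,-2.25)

Cross-section at z=13.5: (-0.89,3.62) (-3.41,0.84) (-3.08,-0.07) (4.13,-2.25)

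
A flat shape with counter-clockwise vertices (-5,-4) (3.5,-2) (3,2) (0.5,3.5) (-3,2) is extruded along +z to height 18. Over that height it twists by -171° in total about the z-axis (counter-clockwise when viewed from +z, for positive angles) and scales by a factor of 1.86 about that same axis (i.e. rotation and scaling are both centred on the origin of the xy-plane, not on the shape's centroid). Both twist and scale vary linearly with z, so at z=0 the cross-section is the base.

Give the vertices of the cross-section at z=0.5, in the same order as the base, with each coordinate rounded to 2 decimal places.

Cross-section at z=0.5: (-5.44,-3.66) (3.40,-2.34) (3.23,1.79) (0.81,3.53) (-2.89,2.30)

t = z/height = 0.5/18 = 0.0277778
s = 1 + (scale-1)·z/height = 1 + (1.86-1)·0.5/18 = 1.023889
θ = twist·z/height = -171°·0.5/18 = -4.7500° = -0.082903 rad
cos θ = 0.996566, sin θ = -0.082808 (intermediates below are computed at full precision and shown rounded to 5 d.p.)
v1: (-5,-4) → rotate → (-5.31406,-3.57222) → ×s → (-5.44101,-3.65756) → (-5.44,-3.66)
v2: (3.5,-2) → rotate → (3.32236,-2.28296) → ×s → (3.40173,-2.33750) → (3.40,-2.34)
v3: (3,2) → rotate → (3.15531,1.74471) → ×s → (3.23069,1.78639) → (3.23,1.79)
v4: (0.5,3.5) → rotate → (0.78811,3.44658) → ×s → (0.80694,3.52891) → (0.81,3.53)
v5: (-3,2) → rotate → (-2.82408,2.24156) → ×s → (-2.89154,2.29510) → (-2.89,2.30)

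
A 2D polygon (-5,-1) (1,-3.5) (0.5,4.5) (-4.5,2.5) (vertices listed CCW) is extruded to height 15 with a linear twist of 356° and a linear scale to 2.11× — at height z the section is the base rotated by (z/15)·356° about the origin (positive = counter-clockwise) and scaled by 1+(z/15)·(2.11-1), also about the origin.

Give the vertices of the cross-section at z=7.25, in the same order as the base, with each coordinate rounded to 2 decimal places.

Cross-section at z=7.25: (7.82,0.46) (-0.78,5.54) (-1.72,-6.74) (6.32,-4.76)

t = z/height = 7.25/15 = 0.483333
s = 1 + (scale-1)·z/height = 1 + (2.11-1)·7.25/15 = 1.536500
θ = twist·z/height = 356°·7.25/15 = 172.0667° = 3.003130 rad
cos θ = -0.990429, sin θ = 0.138021 (intermediates below are computed at full precision and shown rounded to 5 d.p.)
v1: (-5,-1) → rotate → (5.09017,0.30033) → ×s → (7.82104,0.46145) → (7.82,0.46)
v2: (1,-3.5) → rotate → (-0.50736,3.60452) → ×s → (-0.77955,5.53835) → (-0.78,5.54)
v3: (0.5,4.5) → rotate → (-1.11631,-4.38792) → ×s → (-1.71521,-6.74204) → (-1.72,-6.74)
v4: (-4.5,2.5) → rotate → (4.11188,-3.09717) → ×s → (6.31790,-4.75880) → (6.32,-4.76)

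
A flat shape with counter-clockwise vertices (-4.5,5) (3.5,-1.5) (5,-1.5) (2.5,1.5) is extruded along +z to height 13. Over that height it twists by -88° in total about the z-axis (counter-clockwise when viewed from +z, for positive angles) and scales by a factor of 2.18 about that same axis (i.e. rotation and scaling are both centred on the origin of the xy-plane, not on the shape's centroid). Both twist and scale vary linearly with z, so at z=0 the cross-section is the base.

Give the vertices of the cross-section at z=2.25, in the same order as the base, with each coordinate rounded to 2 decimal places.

t = z/height = 2.25/13 = 0.173077
s = 1 + (scale-1)·z/height = 1 + (2.18-1)·2.25/13 = 1.204231
θ = twist·z/height = -88°·2.25/13 = -15.2308° = -0.265827 rad
cos θ = 0.964876, sin θ = -0.262707 (intermediates below are computed at full precision and shown rounded to 5 d.p.)
v1: (-4.5,5) → rotate → (-3.02840,6.00656) → ×s → (-3.64690,7.23329) → (-3.65,7.23)
v2: (3.5,-1.5) → rotate → (2.98300,-2.36679) → ×s → (3.59222,-2.85016) → (3.59,-2.85)
v3: (5,-1.5) → rotate → (4.43032,-2.76085) → ×s → (5.33512,-3.32470) → (5.34,-3.32)
v4: (2.5,1.5) → rotate → (2.80625,0.79054) → ×s → (3.37937,0.95200) → (3.38,0.95)

Cross-section at z=2.25: (-3.65,7.23) (3.59,-2.85) (5.34,-3.32) (3.38,0.95)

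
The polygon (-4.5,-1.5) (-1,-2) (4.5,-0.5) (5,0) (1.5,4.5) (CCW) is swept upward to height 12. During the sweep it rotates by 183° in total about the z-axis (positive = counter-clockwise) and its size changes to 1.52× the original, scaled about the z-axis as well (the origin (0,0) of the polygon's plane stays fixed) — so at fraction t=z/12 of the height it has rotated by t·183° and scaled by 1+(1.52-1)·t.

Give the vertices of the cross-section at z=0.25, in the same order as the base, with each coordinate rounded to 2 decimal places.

t = z/height = 0.25/12 = 0.0208333
s = 1 + (scale-1)·z/height = 1 + (1.52-1)·0.25/12 = 1.010833
θ = twist·z/height = 183°·0.25/12 = 3.8125° = 0.066541 rad
cos θ = 0.997787, sin θ = 0.066492 (intermediates below are computed at full precision and shown rounded to 5 d.p.)
v1: (-4.5,-1.5) → rotate → (-4.39030,-1.79589) → ×s → (-4.43787,-1.81535) → (-4.44,-1.82)
v2: (-1,-2) → rotate → (-0.86480,-2.06207) → ×s → (-0.87417,-2.08440) → (-0.87,-2.08)
v3: (4.5,-0.5) → rotate → (4.52329,-0.19968) → ×s → (4.57229,-0.20184) → (4.57,-0.20)
v4: (5,0) → rotate → (4.98893,0.33246) → ×s → (5.04298,0.33606) → (5.04,0.34)
v5: (1.5,4.5) → rotate → (1.19747,4.58978) → ×s → (1.21044,4.63950) → (1.21,4.64)

Cross-section at z=0.25: (-4.44,-1.82) (-0.87,-2.08) (4.57,-0.20) (5.04,0.34) (1.21,4.64)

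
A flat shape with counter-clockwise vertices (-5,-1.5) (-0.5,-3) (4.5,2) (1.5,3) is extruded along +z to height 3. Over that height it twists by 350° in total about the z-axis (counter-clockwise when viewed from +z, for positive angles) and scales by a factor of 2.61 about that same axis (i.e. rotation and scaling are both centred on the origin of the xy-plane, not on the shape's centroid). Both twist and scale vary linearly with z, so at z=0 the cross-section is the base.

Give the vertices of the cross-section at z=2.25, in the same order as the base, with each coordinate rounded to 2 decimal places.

Cross-section at z=2.25: (-1.84,11.38) (-6.42,1.96) (3.08,-10.43) (6.13,-4.15)

t = z/height = 2.25/3 = 0.75
s = 1 + (scale-1)·z/height = 1 + (2.61-1)·2.25/3 = 2.207500
θ = twist·z/height = 350°·2.25/3 = 262.5000° = 4.581489 rad
cos θ = -0.130526, sin θ = -0.991445 (intermediates below are computed at full precision and shown rounded to 5 d.p.)
v1: (-5,-1.5) → rotate → (-0.83454,5.15301) → ×s → (-1.84224,11.37528) → (-1.84,11.38)
v2: (-0.5,-3) → rotate → (-2.90907,0.88730) → ×s → (-6.42178,1.95872) → (-6.42,1.96)
v3: (4.5,2) → rotate → (1.39552,-4.72255) → ×s → (3.08061,-10.42504) → (3.08,-10.43)
v4: (1.5,3) → rotate → (2.77855,-1.87875) → ×s → (6.13364,-4.14733) → (6.13,-4.15)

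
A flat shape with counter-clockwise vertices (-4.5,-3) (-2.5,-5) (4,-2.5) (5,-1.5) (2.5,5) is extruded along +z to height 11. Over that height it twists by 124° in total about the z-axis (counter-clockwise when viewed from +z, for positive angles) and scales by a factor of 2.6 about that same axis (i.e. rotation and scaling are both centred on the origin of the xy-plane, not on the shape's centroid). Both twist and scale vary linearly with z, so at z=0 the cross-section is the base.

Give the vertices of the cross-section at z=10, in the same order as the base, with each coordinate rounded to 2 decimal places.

Cross-section at z=10: (11.06,-7.34) (13.69,-0.92) (1.87,11.43) (-1.35,12.74) (-13.69,0.92)

t = z/height = 10/11 = 0.909091
s = 1 + (scale-1)·z/height = 1 + (2.6-1)·10/11 = 2.454545
θ = twist·z/height = 124°·10/11 = 112.7273° = 1.967462 rad
cos θ = -0.386345, sin θ = 0.922354 (intermediates below are computed at full precision and shown rounded to 5 d.p.)
v1: (-4.5,-3) → rotate → (4.50562,-2.99156) → ×s → (11.05924,-7.34292) → (11.06,-7.34)
v2: (-2.5,-5) → rotate → (5.57763,-0.37416) → ×s → (13.69056,-0.91839) → (13.69,-0.92)
v3: (4,-2.5) → rotate → (0.76051,4.65528) → ×s → (1.86669,11.42660) → (1.87,11.43)
v4: (5,-1.5) → rotate → (-0.54819,5.19129) → ×s → (-1.34557,12.74226) → (-1.35,12.74)
v5: (2.5,5) → rotate → (-5.57763,0.37416) → ×s → (-13.69056,0.91839) → (-13.69,0.92)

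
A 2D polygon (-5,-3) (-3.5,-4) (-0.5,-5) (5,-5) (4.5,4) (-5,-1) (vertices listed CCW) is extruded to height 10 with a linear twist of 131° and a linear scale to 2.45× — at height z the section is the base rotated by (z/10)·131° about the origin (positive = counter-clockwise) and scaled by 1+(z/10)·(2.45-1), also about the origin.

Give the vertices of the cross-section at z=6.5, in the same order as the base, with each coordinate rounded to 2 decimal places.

Cross-section at z=6.5: (4.99,-10.17) (7.17,-7.43) (9.60,-1.79) (10.50,8.86) (-7.00,9.37) (1.11,-9.84)

t = z/height = 6.5/10 = 0.65
s = 1 + (scale-1)·z/height = 1 + (2.45-1)·6.5/10 = 1.942500
θ = twist·z/height = 131°·6.5/10 = 85.1500° = 1.486148 rad
cos θ = 0.084547, sin θ = 0.996419 (intermediates below are computed at full precision and shown rounded to 5 d.p.)
v1: (-5,-3) → rotate → (2.56652,-5.23574) → ×s → (4.98547,-10.17042) → (4.99,-10.17)
v2: (-3.5,-4) → rotate → (3.68976,-3.82566) → ×s → (7.16736,-7.43134) → (7.17,-7.43)
v3: (-0.5,-5) → rotate → (4.93982,-0.92095) → ×s → (9.59561,-1.78894) → (9.60,-1.79)
v4: (5,-5) → rotate → (5.40483,4.55936) → ×s → (10.49889,8.85656) → (10.50,8.86)
v5: (4.5,4) → rotate → (-3.60521,4.82208) → ×s → (-7.00313,9.36688) → (-7.00,9.37)
v6: (-5,-1) → rotate → (0.57368,-5.06664) → ×s → (1.11438,-9.84196) → (1.11,-9.84)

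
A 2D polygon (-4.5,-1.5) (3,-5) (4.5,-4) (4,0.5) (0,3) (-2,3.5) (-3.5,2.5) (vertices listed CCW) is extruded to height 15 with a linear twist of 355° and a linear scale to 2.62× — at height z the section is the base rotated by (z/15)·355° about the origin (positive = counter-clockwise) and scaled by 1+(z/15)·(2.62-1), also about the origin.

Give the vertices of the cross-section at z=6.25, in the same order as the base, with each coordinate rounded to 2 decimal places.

t = z/height = 6.25/15 = 0.416667
s = 1 + (scale-1)·z/height = 1 + (2.62-1)·6.25/15 = 1.675000
θ = twist·z/height = 355°·6.25/15 = 147.9167° = 2.581633 rad
cos θ = -0.847276, sin θ = 0.531152 (intermediates below are computed at full precision and shown rounded to 5 d.p.)
v1: (-4.5,-1.5) → rotate → (4.60947,-1.11927) → ×s → (7.72087,-1.87478) → (7.72,-1.87)
v2: (3,-5) → rotate → (0.11393,5.82984) → ×s → (0.19083,9.76498) → (0.19,9.76)
v3: (4.5,-4) → rotate → (-1.68814,5.77929) → ×s → (-2.82763,9.68031) → (-2.83,9.68)
v4: (4,0.5) → rotate → (-3.65468,1.70097) → ×s → (-6.12159,2.84913) → (-6.12,2.85)
v5: (0,3) → rotate → (-1.59346,-2.54183) → ×s → (-2.66904,-4.25756) → (-2.67,-4.26)
v6: (-2,3.5) → rotate → (-0.16448,-4.02777) → ×s → (-0.27550,-6.74652) → (-0.28,-6.75)
v7: (-3.5,2.5) → rotate → (1.63759,-3.97722) → ×s → (2.74296,-6.66185) → (2.74,-6.66)

Cross-section at z=6.25: (7.72,-1.87) (0.19,9.76) (-2.83,9.68) (-6.12,2.85) (-2.67,-4.26) (-0.28,-6.75) (2.74,-6.66)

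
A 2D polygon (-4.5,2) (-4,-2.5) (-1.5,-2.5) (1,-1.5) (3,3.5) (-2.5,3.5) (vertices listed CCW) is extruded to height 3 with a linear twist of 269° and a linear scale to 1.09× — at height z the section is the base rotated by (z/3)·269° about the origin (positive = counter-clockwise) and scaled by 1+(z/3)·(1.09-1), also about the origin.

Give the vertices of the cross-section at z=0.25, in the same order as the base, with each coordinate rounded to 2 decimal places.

Cross-section at z=0.25: (-4.96,0.13) (-2.76,-3.87) (-0.44,-2.90) (1.51,-1.01) (1.45,4.41) (-3.67,2.30)

t = z/height = 0.25/3 = 0.0833333
s = 1 + (scale-1)·z/height = 1 + (1.09-1)·0.25/3 = 1.007500
θ = twist·z/height = 269°·0.25/3 = 22.4167° = 0.391245 rad
cos θ = 0.924435, sin θ = 0.381339 (intermediates below are computed at full precision and shown rounded to 5 d.p.)
v1: (-4.5,2) → rotate → (-4.92264,0.13284) → ×s → (-4.95956,0.13384) → (-4.96,0.13)
v2: (-4,-2.5) → rotate → (-2.74439,-3.83645) → ×s → (-2.76498,-3.86522) → (-2.76,-3.87)
v3: (-1.5,-2.5) → rotate → (-0.43330,-2.88310) → ×s → (-0.43655,-2.90472) → (-0.44,-2.90)
v4: (1,-1.5) → rotate → (1.49644,-1.00531) → ×s → (1.50767,-1.01285) → (1.51,-1.01)
v5: (3,3.5) → rotate → (1.43862,4.37954) → ×s → (1.44941,4.41239) → (1.45,4.41)
v6: (-2.5,3.5) → rotate → (-3.64578,2.28217) → ×s → (-3.67312,2.29929) → (-3.67,2.30)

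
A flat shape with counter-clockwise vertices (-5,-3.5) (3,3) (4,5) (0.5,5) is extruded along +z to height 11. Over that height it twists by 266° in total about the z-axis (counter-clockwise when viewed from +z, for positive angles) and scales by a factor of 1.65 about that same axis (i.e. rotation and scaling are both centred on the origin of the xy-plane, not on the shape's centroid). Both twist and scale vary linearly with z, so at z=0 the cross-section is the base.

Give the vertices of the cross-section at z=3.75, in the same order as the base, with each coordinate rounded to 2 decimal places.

Cross-section at z=3.75: (4.35,-6.06) (-3.71,3.62) (-6.17,4.81) (-6.11,0.54)

t = z/height = 3.75/11 = 0.340909
s = 1 + (scale-1)·z/height = 1 + (1.65-1)·3.75/11 = 1.221591
θ = twist·z/height = 266°·3.75/11 = 90.6818° = 1.582696 rad
cos θ = -0.011900, sin θ = 0.999929 (intermediates below are computed at full precision and shown rounded to 5 d.p.)
v1: (-5,-3.5) → rotate → (3.55925,-4.95800) → ×s → (4.34795,-6.05664) → (4.35,-6.06)
v2: (3,3) → rotate → (-3.03549,2.96409) → ×s → (-3.70812,3.62090) → (-3.71,3.62)
v3: (4,5) → rotate → (-5.04724,3.94022) → ×s → (-6.16567,4.81333) → (-6.17,4.81)
v4: (0.5,5) → rotate → (-5.00560,0.44047) → ×s → (-6.11479,0.53807) → (-6.11,0.54)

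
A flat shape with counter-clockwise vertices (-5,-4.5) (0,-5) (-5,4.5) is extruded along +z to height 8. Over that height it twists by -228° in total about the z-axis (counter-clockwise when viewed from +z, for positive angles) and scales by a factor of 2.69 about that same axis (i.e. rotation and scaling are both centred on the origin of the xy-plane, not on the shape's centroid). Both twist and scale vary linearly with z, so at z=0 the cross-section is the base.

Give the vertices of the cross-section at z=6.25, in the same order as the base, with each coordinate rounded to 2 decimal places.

Cross-section at z=6.25: (11.25,10.82) (-0.38,11.60) (11.94,-10.06)

t = z/height = 6.25/8 = 0.78125
s = 1 + (scale-1)·z/height = 1 + (2.69-1)·6.25/8 = 2.320313
θ = twist·z/height = -228°·6.25/8 = -178.1250° = -3.108868 rad
cos θ = -0.999465, sin θ = -0.032719 (intermediates below are computed at full precision and shown rounded to 5 d.p.)
v1: (-5,-4.5) → rotate → (4.85009,4.66119) → ×s → (11.25372,10.81541) → (11.25,10.82)
v2: (0,-5) → rotate → (-0.16360,4.99732) → ×s → (-0.37959,11.59535) → (-0.38,11.60)
v3: (-5,4.5) → rotate → (5.14456,-4.33400) → ×s → (11.93698,-10.05622) → (11.94,-10.06)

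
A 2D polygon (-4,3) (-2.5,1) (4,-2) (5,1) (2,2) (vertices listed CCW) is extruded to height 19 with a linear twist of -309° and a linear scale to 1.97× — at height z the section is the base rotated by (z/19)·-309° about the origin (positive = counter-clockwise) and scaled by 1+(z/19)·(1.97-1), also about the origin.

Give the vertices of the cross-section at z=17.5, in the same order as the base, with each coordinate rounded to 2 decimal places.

Cross-section at z=17.5: (-7.41,-5.90) (-3.03,-4.10) (5.57,6.37) (0.55,9.64) (-2.71,4.62)

t = z/height = 17.5/19 = 0.921053
s = 1 + (scale-1)·z/height = 1 + (1.97-1)·17.5/19 = 1.893421
θ = twist·z/height = -309°·17.5/19 = -284.6053° = -4.967299 rad
cos θ = 0.252158, sin θ = 0.967686 (intermediates below are computed at full precision and shown rounded to 5 d.p.)
v1: (-4,3) → rotate → (-3.91169,-3.11427) → ×s → (-7.40648,-5.89662) → (-7.41,-5.90)
v2: (-2.5,1) → rotate → (-1.59808,-2.16706) → ×s → (-3.02584,-4.10315) → (-3.03,-4.10)
v3: (4,-2) → rotate → (2.94401,3.36643) → ×s → (5.57424,6.37406) → (5.57,6.37)
v4: (5,1) → rotate → (0.29311,5.09059) → ×s → (0.55497,9.63863) → (0.55,9.64)
v5: (2,2) → rotate → (-1.43106,2.43969) → ×s → (-2.70959,4.61936) → (-2.71,4.62)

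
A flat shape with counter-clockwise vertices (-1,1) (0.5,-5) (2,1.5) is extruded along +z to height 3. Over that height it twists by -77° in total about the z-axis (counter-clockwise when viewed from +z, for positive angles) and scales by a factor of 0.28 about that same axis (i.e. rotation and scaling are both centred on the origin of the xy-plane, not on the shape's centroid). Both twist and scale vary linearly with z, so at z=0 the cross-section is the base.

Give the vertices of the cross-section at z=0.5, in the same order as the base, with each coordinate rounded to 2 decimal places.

Cross-section at z=0.5: (-0.66,1.05) (-0.55,-4.39) (2.01,0.90)

t = z/height = 0.5/3 = 0.166667
s = 1 + (scale-1)·z/height = 1 + (0.28-1)·0.5/3 = 0.880000
θ = twist·z/height = -77°·0.5/3 = -12.8333° = -0.223984 rad
cos θ = 0.975020, sin θ = -0.222116 (intermediates below are computed at full precision and shown rounded to 5 d.p.)
v1: (-1,1) → rotate → (-0.75290,1.19714) → ×s → (-0.66256,1.05348) → (-0.66,1.05)
v2: (0.5,-5) → rotate → (-0.62307,-4.98616) → ×s → (-0.54830,-4.38782) → (-0.55,-4.39)
v3: (2,1.5) → rotate → (2.28321,1.01830) → ×s → (2.00923,0.89610) → (2.01,0.90)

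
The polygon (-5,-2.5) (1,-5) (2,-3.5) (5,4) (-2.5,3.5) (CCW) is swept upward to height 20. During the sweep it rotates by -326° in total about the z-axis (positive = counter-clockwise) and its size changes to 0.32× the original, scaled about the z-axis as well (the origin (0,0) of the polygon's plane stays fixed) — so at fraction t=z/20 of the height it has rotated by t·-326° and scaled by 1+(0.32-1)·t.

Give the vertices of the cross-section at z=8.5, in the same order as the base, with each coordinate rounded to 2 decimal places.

Cross-section at z=8.5: (1.49,3.69) (-2.89,2.19) (-2.71,0.92) (-0.78,-4.48) (2.98,-0.69)

t = z/height = 8.5/20 = 0.425
s = 1 + (scale-1)·z/height = 1 + (0.32-1)·8.5/20 = 0.711000
θ = twist·z/height = -326°·8.5/20 = -138.5500° = -2.418154 rad
cos θ = -0.749534, sin θ = -0.661966 (intermediates below are computed at full precision and shown rounded to 5 d.p.)
v1: (-5,-2.5) → rotate → (2.09275,5.18367) → ×s → (1.48795,3.68559) → (1.49,3.69)
v2: (1,-5) → rotate → (-4.05936,3.08570) → ×s → (-2.88621,2.19393) → (-2.89,2.19)
v3: (2,-3.5) → rotate → (-3.81595,1.29944) → ×s → (-2.71314,0.92390) → (-2.71,0.92)
v4: (5,4) → rotate → (-1.09980,-6.30797) → ×s → (-0.78196,-4.48496) → (-0.78,-4.48)
v5: (-2.5,3.5) → rotate → (4.19072,-0.96845) → ×s → (2.97960,-0.68857) → (2.98,-0.69)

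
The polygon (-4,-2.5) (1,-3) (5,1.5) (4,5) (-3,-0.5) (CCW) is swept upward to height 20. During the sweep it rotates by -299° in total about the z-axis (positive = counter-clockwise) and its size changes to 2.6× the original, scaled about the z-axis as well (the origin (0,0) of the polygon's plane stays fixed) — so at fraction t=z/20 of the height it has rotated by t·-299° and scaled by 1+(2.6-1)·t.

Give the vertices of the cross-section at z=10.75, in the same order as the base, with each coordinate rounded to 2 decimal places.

t = z/height = 10.75/20 = 0.5375
s = 1 + (scale-1)·z/height = 1 + (2.6-1)·10.75/20 = 1.860000
θ = twist·z/height = -299°·10.75/20 = -160.7125° = -2.804962 rad
cos θ = -0.943873, sin θ = -0.330308 (intermediates below are computed at full precision and shown rounded to 5 d.p.)
v1: (-4,-2.5) → rotate → (2.94972,3.68092) → ×s → (5.48648,6.84650) → (5.49,6.85)
v2: (1,-3) → rotate → (-1.93480,2.50131) → ×s → (-3.59873,4.65244) → (-3.60,4.65)
v3: (5,1.5) → rotate → (-4.22390,-3.06735) → ×s → (-7.85646,-5.70527) → (-7.86,-5.71)
v4: (4,5) → rotate → (-2.12395,-6.04060) → ×s → (-3.95055,-11.23551) → (-3.95,-11.24)
v5: (-3,-0.5) → rotate → (2.66646,1.46286) → ×s → (4.95962,2.72092) → (4.96,2.72)

Cross-section at z=10.75: (5.49,6.85) (-3.60,4.65) (-7.86,-5.71) (-3.95,-11.24) (4.96,2.72)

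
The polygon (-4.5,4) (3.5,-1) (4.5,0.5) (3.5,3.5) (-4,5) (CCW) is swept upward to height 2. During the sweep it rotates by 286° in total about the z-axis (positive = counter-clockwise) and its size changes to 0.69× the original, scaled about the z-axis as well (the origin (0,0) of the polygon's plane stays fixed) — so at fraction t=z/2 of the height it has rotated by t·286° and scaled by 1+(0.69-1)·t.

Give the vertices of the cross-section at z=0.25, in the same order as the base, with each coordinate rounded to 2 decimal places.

Cross-section at z=0.25: (-5.76,0.59) (3.29,1.19) (3.23,2.92) (0.76,4.70) (-5.93,1.65)

t = z/height = 0.25/2 = 0.125
s = 1 + (scale-1)·z/height = 1 + (0.69-1)·0.25/2 = 0.961250
θ = twist·z/height = 286°·0.25/2 = 35.7500° = 0.623955 rad
cos θ = 0.811574, sin θ = 0.584250 (intermediates below are computed at full precision and shown rounded to 5 d.p.)
v1: (-4.5,4) → rotate → (-5.98908,0.61717) → ×s → (-5.75700,0.59326) → (-5.76,0.59)
v2: (3.5,-1) → rotate → (3.42476,1.23330) → ×s → (3.29205,1.18551) → (3.29,1.19)
v3: (4.5,0.5) → rotate → (3.35996,3.03491) → ×s → (3.22976,2.91731) → (3.23,2.92)
v4: (3.5,3.5) → rotate → (0.79564,4.88538) → ×s → (0.76480,4.69607) → (0.76,4.70)
v5: (-4,5) → rotate → (-6.16754,1.72087) → ×s → (-5.92855,1.65419) → (-5.93,1.65)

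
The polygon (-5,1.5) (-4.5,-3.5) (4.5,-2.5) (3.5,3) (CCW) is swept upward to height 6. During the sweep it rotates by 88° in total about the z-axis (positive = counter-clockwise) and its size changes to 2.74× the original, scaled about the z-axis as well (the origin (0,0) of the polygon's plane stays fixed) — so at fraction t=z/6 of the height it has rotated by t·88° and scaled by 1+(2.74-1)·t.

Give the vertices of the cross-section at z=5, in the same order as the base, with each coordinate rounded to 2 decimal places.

Cross-section at z=5: (-7.03,-10.68) (5.05,-13.02) (9.03,8.81) (-4.58,10.32)

t = z/height = 5/6 = 0.833333
s = 1 + (scale-1)·z/height = 1 + (2.74-1)·5/6 = 2.450000
θ = twist·z/height = 88°·5/6 = 73.3333° = 1.279908 rad
cos θ = 0.286803, sin θ = 0.957990 (intermediates below are computed at full precision and shown rounded to 5 d.p.)
v1: (-5,1.5) → rotate → (-2.87100,-4.35974) → ×s → (-7.03395,-10.68137) → (-7.03,-10.68)
v2: (-4.5,-3.5) → rotate → (2.06235,-5.31476) → ×s → (5.05275,-13.02117) → (5.05,-13.02)
v3: (4.5,-2.5) → rotate → (3.68559,3.59394) → ×s → (9.02969,8.80516) → (9.03,8.81)
v4: (3.5,3) → rotate → (-1.87016,4.21337) → ×s → (-4.58189,10.32276) → (-4.58,10.32)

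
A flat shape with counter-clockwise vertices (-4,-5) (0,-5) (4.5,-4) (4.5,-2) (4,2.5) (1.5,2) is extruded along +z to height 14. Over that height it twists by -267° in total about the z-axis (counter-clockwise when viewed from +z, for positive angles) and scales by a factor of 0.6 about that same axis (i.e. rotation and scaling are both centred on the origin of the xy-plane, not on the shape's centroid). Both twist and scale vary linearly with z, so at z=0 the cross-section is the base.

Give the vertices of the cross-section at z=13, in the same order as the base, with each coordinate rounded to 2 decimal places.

Cross-section at z=13: (3.86,-1.15) (2.91,1.18) (1.27,3.57) (0.10,3.09) (-2.40,1.74) (-1.52,0.40)

t = z/height = 13/14 = 0.928571
s = 1 + (scale-1)·z/height = 1 + (0.6-1)·13/14 = 0.628571
θ = twist·z/height = -267°·13/14 = -247.9286° = -4.327170 rad
cos θ = -0.375762, sin θ = 0.926716 (intermediates below are computed at full precision and shown rounded to 5 d.p.)
v1: (-4,-5) → rotate → (6.13663,-1.82805) → ×s → (3.85731,-1.14906) → (3.86,-1.15)
v2: (0,-5) → rotate → (4.63358,1.87881) → ×s → (2.91254,1.18097) → (2.91,1.18)
v3: (4.5,-4) → rotate → (2.01593,5.67327) → ×s → (1.26716,3.56606) → (1.27,3.57)
v4: (4.5,-2) → rotate → (0.16250,4.92175) → ×s → (0.10214,3.09367) → (0.10,3.09)
v5: (4,2.5) → rotate → (-3.81984,2.76746) → ×s → (-2.40104,1.73955) → (-2.40,1.74)
v6: (1.5,2) → rotate → (-2.41708,0.63855) → ×s → (-1.51930,0.40137) → (-1.52,0.40)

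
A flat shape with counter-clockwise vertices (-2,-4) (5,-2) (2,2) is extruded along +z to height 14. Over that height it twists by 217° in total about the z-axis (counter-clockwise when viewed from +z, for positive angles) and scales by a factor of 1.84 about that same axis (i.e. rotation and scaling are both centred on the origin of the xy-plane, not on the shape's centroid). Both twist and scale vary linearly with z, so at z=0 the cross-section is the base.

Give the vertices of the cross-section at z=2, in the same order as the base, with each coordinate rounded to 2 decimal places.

Cross-section at z=2: (0.39,-4.99) (5.95,0.96) (0.77,3.07)

t = z/height = 2/14 = 0.142857
s = 1 + (scale-1)·z/height = 1 + (1.84-1)·2/14 = 1.120000
θ = twist·z/height = 217°·2/14 = 31.0000° = 0.541052 rad
cos θ = 0.857167, sin θ = 0.515038 (intermediates below are computed at full precision and shown rounded to 5 d.p.)
v1: (-2,-4) → rotate → (0.34582,-4.45875) → ×s → (0.38732,-4.99379) → (0.39,-4.99)
v2: (5,-2) → rotate → (5.31591,0.86086) → ×s → (5.95382,0.96416) → (5.95,0.96)
v3: (2,2) → rotate → (0.68426,2.74441) → ×s → (0.76637,3.07374) → (0.77,3.07)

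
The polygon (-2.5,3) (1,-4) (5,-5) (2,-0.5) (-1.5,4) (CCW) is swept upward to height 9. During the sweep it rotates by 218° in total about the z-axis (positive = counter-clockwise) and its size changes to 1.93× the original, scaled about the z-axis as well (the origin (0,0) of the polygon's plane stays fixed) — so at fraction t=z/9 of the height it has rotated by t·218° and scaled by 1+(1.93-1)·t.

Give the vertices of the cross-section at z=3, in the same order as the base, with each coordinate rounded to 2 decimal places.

Cross-section at z=3: (-4.73,-1.96) (5.39,-0.31) (8.20,4.30) (1.41,2.31) (-5.59,-0.31)

t = z/height = 3/9 = 0.333333
s = 1 + (scale-1)·z/height = 1 + (1.93-1)·3/9 = 1.310000
θ = twist·z/height = 218°·3/9 = 72.6667° = 1.268273 rad
cos θ = 0.297930, sin θ = 0.954588 (intermediates below are computed at full precision and shown rounded to 5 d.p.)
v1: (-2.5,3) → rotate → (-3.60859,-1.49268) → ×s → (-4.72725,-1.95541) → (-4.73,-1.96)
v2: (1,-4) → rotate → (4.11628,-0.23713) → ×s → (5.39233,-0.31064) → (5.39,-0.31)
v3: (5,-5) → rotate → (6.26259,3.28329) → ×s → (8.20399,4.30111) → (8.20,4.30)
v4: (2,-0.5) → rotate → (1.07315,1.76021) → ×s → (1.40583,2.30588) → (1.41,2.31)
v5: (-1.5,4) → rotate → (-4.26525,-0.24016) → ×s → (-5.58747,-0.31461) → (-5.59,-0.31)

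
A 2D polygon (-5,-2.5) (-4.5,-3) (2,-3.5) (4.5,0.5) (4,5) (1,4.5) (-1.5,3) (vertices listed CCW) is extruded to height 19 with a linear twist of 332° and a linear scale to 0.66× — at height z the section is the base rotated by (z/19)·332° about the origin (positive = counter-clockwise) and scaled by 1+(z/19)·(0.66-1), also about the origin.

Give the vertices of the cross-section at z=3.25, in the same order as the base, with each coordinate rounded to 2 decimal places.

t = z/height = 3.25/19 = 0.171053
s = 1 + (scale-1)·z/height = 1 + (0.66-1)·3.25/19 = 0.941842
θ = twist·z/height = 332°·3.25/19 = 56.7895° = 0.991163 rad
cos θ = 0.547717, sin θ = 0.836664 (intermediates below are computed at full precision and shown rounded to 5 d.p.)
v1: (-5,-2.5) → rotate → (-0.64693,-5.55261) → ×s → (-0.60930,-5.22968) → (-0.61,-5.23)
v2: (-4.5,-3) → rotate → (0.04526,-5.40814) → ×s → (0.04263,-5.09361) → (0.04,-5.09)
v3: (2,-3.5) → rotate → (4.02376,-0.24368) → ×s → (3.78974,-0.22951) → (3.79,-0.23)
v4: (4.5,0.5) → rotate → (2.04639,4.03885) → ×s → (1.92738,3.80395) → (1.93,3.80)
v5: (4,5) → rotate → (-1.99245,6.08524) → ×s → (-1.87657,5.73133) → (-1.88,5.73)
v6: (1,4.5) → rotate → (-3.21727,3.30139) → ×s → (-3.03016,3.10939) → (-3.03,3.11)
v7: (-1.5,3) → rotate → (-3.33157,0.38816) → ×s → (-3.13781,0.36558) → (-3.14,0.37)

Cross-section at z=3.25: (-0.61,-5.23) (0.04,-5.09) (3.79,-0.23) (1.93,3.80) (-1.88,5.73) (-3.03,3.11) (-3.14,0.37)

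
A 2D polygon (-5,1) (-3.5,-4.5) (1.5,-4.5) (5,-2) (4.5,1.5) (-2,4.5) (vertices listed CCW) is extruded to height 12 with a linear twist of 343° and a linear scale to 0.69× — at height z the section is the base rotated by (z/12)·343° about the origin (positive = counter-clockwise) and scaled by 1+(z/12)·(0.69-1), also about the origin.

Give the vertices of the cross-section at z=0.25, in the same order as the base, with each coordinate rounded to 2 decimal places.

Cross-section at z=0.25: (-5.05,0.37) (-2.89,-4.87) (2.03,-4.25) (5.18,-1.35) (4.25,2.03) (-2.53,4.19)

t = z/height = 0.25/12 = 0.0208333
s = 1 + (scale-1)·z/height = 1 + (0.69-1)·0.25/12 = 0.993542
θ = twist·z/height = 343°·0.25/12 = 7.1458° = 0.124718 rad
cos θ = 0.992233, sin θ = 0.124395 (intermediates below are computed at full precision and shown rounded to 5 d.p.)
v1: (-5,1) → rotate → (-5.08556,0.37026) → ×s → (-5.05271,0.36787) → (-5.05,0.37)
v2: (-3.5,-4.5) → rotate → (-2.91304,-4.90043) → ×s → (-2.89422,-4.86878) → (-2.89,-4.87)
v3: (1.5,-4.5) → rotate → (2.04813,-4.27845) → ×s → (2.03490,-4.25082) → (2.03,-4.25)
v4: (5,-2) → rotate → (5.20995,-1.36249) → ×s → (5.17631,-1.35369) → (5.18,-1.35)
v5: (4.5,1.5) → rotate → (4.27845,2.04813) → ×s → (4.25082,2.03490) → (4.25,2.03)
v6: (-2,4.5) → rotate → (-2.54424,4.21626) → ×s → (-2.52781,4.18903) → (-2.53,4.19)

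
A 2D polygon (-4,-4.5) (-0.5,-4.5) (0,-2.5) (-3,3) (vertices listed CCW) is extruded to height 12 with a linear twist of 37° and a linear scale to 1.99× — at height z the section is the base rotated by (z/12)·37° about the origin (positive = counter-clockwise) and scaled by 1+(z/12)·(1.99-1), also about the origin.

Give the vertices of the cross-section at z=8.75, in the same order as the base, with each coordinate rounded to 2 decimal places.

t = z/height = 8.75/12 = 0.729167
s = 1 + (scale-1)·z/height = 1 + (1.99-1)·8.75/12 = 1.721875
θ = twist·z/height = 37°·8.75/12 = 26.9792° = 0.470875 rad
cos θ = 0.891172, sin θ = 0.453666 (intermediates below are computed at full precision and shown rounded to 5 d.p.)
v1: (-4,-4.5) → rotate → (-1.52319,-5.82494) → ×s → (-2.62274,-10.02981) → (-2.62,-10.03)
v2: (-0.5,-4.5) → rotate → (1.59591,-4.23711) → ×s → (2.74796,-7.29577) → (2.75,-7.30)
v3: (0,-2.5) → rotate → (1.13417,-2.22793) → ×s → (1.95289,-3.83621) → (1.95,-3.84)
v4: (-3,3) → rotate → (-4.03451,1.31252) → ×s → (-6.94693,2.25999) → (-6.95,2.26)

Cross-section at z=8.75: (-2.62,-10.03) (2.75,-7.30) (1.95,-3.84) (-6.95,2.26)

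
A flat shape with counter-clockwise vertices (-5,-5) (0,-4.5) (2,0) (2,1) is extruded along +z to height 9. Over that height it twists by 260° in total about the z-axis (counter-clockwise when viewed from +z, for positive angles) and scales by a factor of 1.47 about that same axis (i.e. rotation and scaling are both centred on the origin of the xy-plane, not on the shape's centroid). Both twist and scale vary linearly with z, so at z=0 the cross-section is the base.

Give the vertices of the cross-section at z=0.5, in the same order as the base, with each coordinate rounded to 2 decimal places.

t = z/height = 0.5/9 = 0.0555556
s = 1 + (scale-1)·z/height = 1 + (1.47-1)·0.5/9 = 1.026111
θ = twist·z/height = 260°·0.5/9 = 14.4444° = 0.252103 rad
cos θ = 0.968390, sin θ = 0.249441 (intermediates below are computed at full precision and shown rounded to 5 d.p.)
v1: (-5,-5) → rotate → (-3.59474,-6.08916) → ×s → (-3.68861,-6.24815) → (-3.69,-6.25)
v2: (0,-4.5) → rotate → (1.12249,-4.35775) → ×s → (1.15179,-4.47154) → (1.15,-4.47)
v3: (2,0) → rotate → (1.93678,0.49888) → ×s → (1.98735,0.51191) → (1.99,0.51)
v4: (2,1) → rotate → (1.68734,1.46727) → ×s → (1.73140,1.50558) → (1.73,1.51)

Cross-section at z=0.5: (-3.69,-6.25) (1.15,-4.47) (1.99,0.51) (1.73,1.51)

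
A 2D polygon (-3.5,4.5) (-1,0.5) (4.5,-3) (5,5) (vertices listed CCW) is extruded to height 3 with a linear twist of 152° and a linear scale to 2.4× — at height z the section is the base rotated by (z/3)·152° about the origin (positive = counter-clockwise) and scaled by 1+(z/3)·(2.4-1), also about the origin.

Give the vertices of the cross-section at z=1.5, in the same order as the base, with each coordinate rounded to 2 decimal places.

Cross-section at z=1.5: (-8.86,-3.92) (-1.24,-1.44) (6.80,6.19) (-6.19,10.30)

t = z/height = 1.5/3 = 0.5
s = 1 + (scale-1)·z/height = 1 + (2.4-1)·1.5/3 = 1.700000
θ = twist·z/height = 152°·1.5/3 = 76.0000° = 1.326450 rad
cos θ = 0.241922, sin θ = 0.970296 (intermediates below are computed at full precision and shown rounded to 5 d.p.)
v1: (-3.5,4.5) → rotate → (-5.21306,-2.30739) → ×s → (-8.86220,-3.92256) → (-8.86,-3.92)
v2: (-1,0.5) → rotate → (-0.72707,-0.84933) → ×s → (-1.23602,-1.44387) → (-1.24,-1.44)
v3: (4.5,-3) → rotate → (3.99954,3.64057) → ×s → (6.79921,6.18896) → (6.80,6.19)
v4: (5,5) → rotate → (-3.64187,6.06109) → ×s → (-6.19118,10.30385) → (-6.19,10.30)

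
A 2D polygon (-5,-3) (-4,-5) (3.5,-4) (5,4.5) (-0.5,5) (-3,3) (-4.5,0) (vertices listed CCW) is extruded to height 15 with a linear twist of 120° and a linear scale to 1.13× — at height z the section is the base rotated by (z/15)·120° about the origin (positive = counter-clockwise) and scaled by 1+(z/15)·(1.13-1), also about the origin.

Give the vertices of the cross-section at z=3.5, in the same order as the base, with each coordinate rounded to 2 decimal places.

Cross-section at z=3.5: (-3.10,-5.15) (-1.22,-6.48) (5.12,-1.95) (2.37,6.51) (-2.87,4.31) (-4.18,1.28) (-4.09,-2.18)

t = z/height = 3.5/15 = 0.233333
s = 1 + (scale-1)·z/height = 1 + (1.13-1)·3.5/15 = 1.030333
θ = twist·z/height = 120°·3.5/15 = 28.0000° = 0.488692 rad
cos θ = 0.882948, sin θ = 0.469472 (intermediates below are computed at full precision and shown rounded to 5 d.p.)
v1: (-5,-3) → rotate → (-3.00632,-4.99620) → ×s → (-3.09752,-5.14775) → (-3.10,-5.15)
v2: (-4,-5) → rotate → (-1.18443,-6.29262) → ×s → (-1.22036,-6.48350) → (-1.22,-6.48)
v3: (3.5,-4) → rotate → (4.96820,-1.88864) → ×s → (5.11890,-1.94593) → (5.12,-1.95)
v4: (5,4.5) → rotate → (2.30212,6.32062) → ×s → (2.37195,6.51235) → (2.37,6.51)
v5: (-0.5,5) → rotate → (-2.78883,4.18000) → ×s → (-2.87343,4.30680) → (-2.87,4.31)
v6: (-3,3) → rotate → (-4.05726,1.24043) → ×s → (-4.18033,1.27805) → (-4.18,1.28)
v7: (-4.5,0) → rotate → (-3.97326,-2.11262) → ×s → (-4.09379,-2.17670) → (-4.09,-2.18)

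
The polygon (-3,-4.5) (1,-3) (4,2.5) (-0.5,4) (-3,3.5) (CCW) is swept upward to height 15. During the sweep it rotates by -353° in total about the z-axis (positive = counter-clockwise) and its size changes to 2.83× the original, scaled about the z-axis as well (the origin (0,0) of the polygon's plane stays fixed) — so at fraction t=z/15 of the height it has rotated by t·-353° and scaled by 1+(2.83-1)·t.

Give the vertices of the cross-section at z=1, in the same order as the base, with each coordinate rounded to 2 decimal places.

t = z/height = 1/15 = 0.0666667
s = 1 + (scale-1)·z/height = 1 + (2.83-1)·1/15 = 1.122000
θ = twist·z/height = -353°·1/15 = -23.5333° = -0.410734 rad
cos θ = 0.916828, sin θ = -0.399283 (intermediates below are computed at full precision and shown rounded to 5 d.p.)
v1: (-3,-4.5) → rotate → (-4.54726,-2.92788) → ×s → (-5.10202,-3.28508) → (-5.10,-3.29)
v2: (1,-3) → rotate → (-0.28102,-3.14977) → ×s → (-0.31530,-3.53404) → (-0.32,-3.53)
v3: (4,2.5) → rotate → (4.66552,0.69494) → ×s → (5.23471,0.77972) → (5.23,0.78)
v4: (-0.5,4) → rotate → (1.13872,3.86695) → ×s → (1.27764,4.33872) → (1.28,4.34)
v5: (-3,3.5) → rotate → (-1.35299,4.40675) → ×s → (-1.51806,4.94437) → (-1.52,4.94)

Cross-section at z=1: (-5.10,-3.29) (-0.32,-3.53) (5.23,0.78) (1.28,4.34) (-1.52,4.94)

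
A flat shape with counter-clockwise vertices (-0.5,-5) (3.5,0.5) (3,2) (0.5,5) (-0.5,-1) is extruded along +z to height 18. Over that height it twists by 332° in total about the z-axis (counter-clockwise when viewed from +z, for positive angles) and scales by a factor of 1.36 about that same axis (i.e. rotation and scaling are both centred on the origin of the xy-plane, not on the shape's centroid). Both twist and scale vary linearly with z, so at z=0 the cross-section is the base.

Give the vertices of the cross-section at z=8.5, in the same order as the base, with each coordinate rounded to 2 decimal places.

Cross-section at z=8.5: (2.84,5.15) (-3.99,1.08) (-4.15,-0.77) (-2.84,-5.15) (1.00,0.84)

t = z/height = 8.5/18 = 0.472222
s = 1 + (scale-1)·z/height = 1 + (1.36-1)·8.5/18 = 1.170000
θ = twist·z/height = 332°·8.5/18 = 156.7778° = 2.736288 rad
cos θ = -0.918982, sin θ = 0.394298 (intermediates below are computed at full precision and shown rounded to 5 d.p.)
v1: (-0.5,-5) → rotate → (2.43098,4.39776) → ×s → (2.84425,5.14538) → (2.84,5.15)
v2: (3.5,0.5) → rotate → (-3.41359,0.92055) → ×s → (-3.99390,1.07705) → (-3.99,1.08)
v3: (3,2) → rotate → (-3.54554,-0.65507) → ×s → (-4.14829,-0.76643) → (-4.15,-0.77)
v4: (0.5,5) → rotate → (-2.43098,-4.39776) → ×s → (-2.84425,-5.14538) → (-2.84,-5.15)
v5: (-0.5,-1) → rotate → (0.85379,0.72183) → ×s → (0.99893,0.84454) → (1.00,0.84)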